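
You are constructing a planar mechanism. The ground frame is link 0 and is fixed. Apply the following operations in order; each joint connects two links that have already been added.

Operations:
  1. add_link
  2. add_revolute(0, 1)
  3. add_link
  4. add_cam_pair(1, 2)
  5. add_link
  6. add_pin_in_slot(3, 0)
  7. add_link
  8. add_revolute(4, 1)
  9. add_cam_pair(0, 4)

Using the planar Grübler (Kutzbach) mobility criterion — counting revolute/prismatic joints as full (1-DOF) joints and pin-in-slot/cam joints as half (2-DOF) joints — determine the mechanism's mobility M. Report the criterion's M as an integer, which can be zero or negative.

ground; <1,0,0>
#1 <2,0,0>
R:0↔1 J1 <2,1,0>
#2 <3,1,0>
C:1↔2 J2 <3,1,1>
#3 <4,1,1>
PS:3↔0 J2 <4,1,2>
#4 <5,1,2>
R:4↔1 J1 <5,2,2>
C:0↔4 J2 <5,2,3>
3×4 − 2×2 − 1×3 = 5

M = 5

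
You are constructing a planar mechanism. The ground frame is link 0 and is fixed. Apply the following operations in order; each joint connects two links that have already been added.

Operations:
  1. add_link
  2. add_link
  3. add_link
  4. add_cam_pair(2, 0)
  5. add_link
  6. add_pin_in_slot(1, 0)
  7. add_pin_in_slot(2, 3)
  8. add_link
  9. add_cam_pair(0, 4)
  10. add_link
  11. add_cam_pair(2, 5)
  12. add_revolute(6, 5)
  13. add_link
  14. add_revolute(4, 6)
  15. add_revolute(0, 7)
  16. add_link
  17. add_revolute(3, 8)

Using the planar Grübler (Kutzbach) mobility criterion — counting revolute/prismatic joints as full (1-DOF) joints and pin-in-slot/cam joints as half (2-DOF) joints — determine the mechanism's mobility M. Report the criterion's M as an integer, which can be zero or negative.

link 0 = ground. State L|J1|J2 = 1|0|0
+link1  2|0|0
+link2  3|0|0
+link3  4|0|0
C(2,0) f=2→J2  4|0|1
+link4  5|0|1
PS(1,0) f=2→J2  5|0|2
PS(2,3) f=2→J2  5|0|3
+link5  6|0|3
C(0,4) f=2→J2  6|0|4
+link6  7|0|4
C(2,5) f=2→J2  7|0|5
R(6,5) f=1→J1  7|1|5
+link7  8|1|5
R(4,6) f=1→J1  8|2|5
R(0,7) f=1→J1  8|3|5
+link8  9|3|5
R(3,8) f=1→J1  9|4|5
M = 3(9−1)−2·4−5 = 24−8−5 = 11

M = 11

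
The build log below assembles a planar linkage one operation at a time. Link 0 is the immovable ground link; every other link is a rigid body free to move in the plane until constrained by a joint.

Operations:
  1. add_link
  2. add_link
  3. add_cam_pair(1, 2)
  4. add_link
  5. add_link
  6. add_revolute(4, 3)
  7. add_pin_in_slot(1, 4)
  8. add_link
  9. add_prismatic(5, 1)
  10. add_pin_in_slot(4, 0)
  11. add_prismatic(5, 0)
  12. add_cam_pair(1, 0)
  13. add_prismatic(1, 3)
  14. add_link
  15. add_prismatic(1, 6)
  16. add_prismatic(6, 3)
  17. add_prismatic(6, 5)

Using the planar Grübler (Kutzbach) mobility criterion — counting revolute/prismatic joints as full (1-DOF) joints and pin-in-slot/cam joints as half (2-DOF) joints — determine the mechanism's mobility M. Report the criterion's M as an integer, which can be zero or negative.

[1;0;0] (link 0 is ground)
L+ [2;0;0]
L+ [3;0;0]
C(1,2)∈J2 [3;0;1]
L+ [4;0;1]
L+ [5;0;1]
R(4,3)∈J1 [5;1;1]
PS(1,4)∈J2 [5;1;2]
L+ [6;1;2]
P(5,1)∈J1 [6;2;2]
PS(4,0)∈J2 [6;2;3]
P(5,0)∈J1 [6;3;3]
C(1,0)∈J2 [6;3;4]
P(1,3)∈J1 [6;4;4]
L+ [7;4;4]
P(1,6)∈J1 [7;5;4]
P(6,3)∈J1 [7;6;4]
P(6,5)∈J1 [7;7;4]
mobility = 18 − 14 − 4 = 0

M = 0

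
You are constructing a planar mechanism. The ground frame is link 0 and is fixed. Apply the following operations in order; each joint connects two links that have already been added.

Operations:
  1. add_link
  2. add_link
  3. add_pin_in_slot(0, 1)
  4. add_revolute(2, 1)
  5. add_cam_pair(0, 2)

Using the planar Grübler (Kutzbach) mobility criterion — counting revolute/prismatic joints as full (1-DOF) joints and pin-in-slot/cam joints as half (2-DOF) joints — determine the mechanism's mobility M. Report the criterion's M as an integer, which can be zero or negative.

ground; <1,0,0>
#1 <2,0,0>
#2 <3,0,0>
PS:0↔1 J2 <3,0,1>
R:2↔1 J1 <3,1,1>
C:0↔2 J2 <3,1,2>
3×2 − 2×1 − 1×2 = 2

M = 2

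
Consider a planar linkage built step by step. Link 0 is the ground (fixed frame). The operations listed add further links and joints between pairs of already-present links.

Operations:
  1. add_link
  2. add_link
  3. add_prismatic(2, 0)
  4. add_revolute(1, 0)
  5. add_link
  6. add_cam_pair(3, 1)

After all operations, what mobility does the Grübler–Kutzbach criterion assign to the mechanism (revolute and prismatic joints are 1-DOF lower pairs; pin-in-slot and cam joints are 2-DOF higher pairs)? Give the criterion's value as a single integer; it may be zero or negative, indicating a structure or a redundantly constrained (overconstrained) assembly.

M = 4

ground; <1,0,0>
#1 <2,0,0>
#2 <3,0,0>
P:2↔0 J1 <3,1,0>
R:1↔0 J1 <3,2,0>
#3 <4,2,0>
C:3↔1 J2 <4,2,1>
3×3 − 2×2 − 1×1 = 4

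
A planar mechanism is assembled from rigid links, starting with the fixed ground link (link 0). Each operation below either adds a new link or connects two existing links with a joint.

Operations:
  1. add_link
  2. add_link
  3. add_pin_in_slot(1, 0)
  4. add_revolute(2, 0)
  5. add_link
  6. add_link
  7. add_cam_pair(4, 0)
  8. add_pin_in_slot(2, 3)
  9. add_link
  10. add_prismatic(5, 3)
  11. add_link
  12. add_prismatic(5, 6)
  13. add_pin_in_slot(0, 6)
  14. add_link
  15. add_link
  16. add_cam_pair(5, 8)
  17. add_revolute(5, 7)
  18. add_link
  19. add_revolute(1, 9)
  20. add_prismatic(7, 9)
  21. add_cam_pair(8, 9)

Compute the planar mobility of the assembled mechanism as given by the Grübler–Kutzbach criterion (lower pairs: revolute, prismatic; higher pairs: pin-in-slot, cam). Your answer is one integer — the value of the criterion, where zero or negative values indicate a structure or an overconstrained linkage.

ground; <1,0,0>
#1 <2,0,0>
#2 <3,0,0>
PS:1↔0 J2 <3,0,1>
R:2↔0 J1 <3,1,1>
#3 <4,1,1>
#4 <5,1,1>
C:4↔0 J2 <5,1,2>
PS:2↔3 J2 <5,1,3>
#5 <6,1,3>
P:5↔3 J1 <6,2,3>
#6 <7,2,3>
P:5↔6 J1 <7,3,3>
PS:0↔6 J2 <7,3,4>
#7 <8,3,4>
#8 <9,3,4>
C:5↔8 J2 <9,3,5>
R:5↔7 J1 <9,4,5>
#9 <10,4,5>
R:1↔9 J1 <10,5,5>
P:7↔9 J1 <10,6,5>
C:8↔9 J2 <10,6,6>
3×9 − 2×6 − 1×6 = 9

M = 9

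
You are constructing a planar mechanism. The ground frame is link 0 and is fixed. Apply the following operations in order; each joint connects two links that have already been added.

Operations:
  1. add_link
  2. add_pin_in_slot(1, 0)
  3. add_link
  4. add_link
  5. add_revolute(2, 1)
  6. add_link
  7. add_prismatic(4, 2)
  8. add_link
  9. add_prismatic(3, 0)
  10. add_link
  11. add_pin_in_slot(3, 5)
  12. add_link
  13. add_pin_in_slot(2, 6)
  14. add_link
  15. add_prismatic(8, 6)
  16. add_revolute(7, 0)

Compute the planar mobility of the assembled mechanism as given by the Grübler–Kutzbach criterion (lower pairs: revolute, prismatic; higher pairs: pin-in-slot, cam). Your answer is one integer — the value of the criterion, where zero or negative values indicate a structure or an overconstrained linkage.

M = 11

[1;0;0] (link 0 is ground)
L+ [2;0;0]
PS(1,0)∈J2 [2;0;1]
L+ [3;0;1]
L+ [4;0;1]
R(2,1)∈J1 [4;1;1]
L+ [5;1;1]
P(4,2)∈J1 [5;2;1]
L+ [6;2;1]
P(3,0)∈J1 [6;3;1]
L+ [7;3;1]
PS(3,5)∈J2 [7;3;2]
L+ [8;3;2]
PS(2,6)∈J2 [8;3;3]
L+ [9;3;3]
P(8,6)∈J1 [9;4;3]
R(7,0)∈J1 [9;5;3]
mobility = 24 − 10 − 3 = 11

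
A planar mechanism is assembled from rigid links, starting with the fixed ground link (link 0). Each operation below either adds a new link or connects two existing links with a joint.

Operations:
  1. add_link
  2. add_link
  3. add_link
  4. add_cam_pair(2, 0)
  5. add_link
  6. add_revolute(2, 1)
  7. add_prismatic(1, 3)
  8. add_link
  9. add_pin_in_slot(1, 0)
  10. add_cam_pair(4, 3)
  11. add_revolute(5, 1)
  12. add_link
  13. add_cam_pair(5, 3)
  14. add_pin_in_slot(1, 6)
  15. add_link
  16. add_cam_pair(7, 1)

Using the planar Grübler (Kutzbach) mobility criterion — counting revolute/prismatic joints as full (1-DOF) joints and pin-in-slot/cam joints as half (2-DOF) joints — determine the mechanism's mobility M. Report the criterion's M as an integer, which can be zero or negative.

ground; <1,0,0>
#1 <2,0,0>
#2 <3,0,0>
#3 <4,0,0>
C:2↔0 J2 <4,0,1>
#4 <5,0,1>
R:2↔1 J1 <5,1,1>
P:1↔3 J1 <5,2,1>
#5 <6,2,1>
PS:1↔0 J2 <6,2,2>
C:4↔3 J2 <6,2,3>
R:5↔1 J1 <6,3,3>
#6 <7,3,3>
C:5↔3 J2 <7,3,4>
PS:1↔6 J2 <7,3,5>
#7 <8,3,5>
C:7↔1 J2 <8,3,6>
3×7 − 2×3 − 1×6 = 9

M = 9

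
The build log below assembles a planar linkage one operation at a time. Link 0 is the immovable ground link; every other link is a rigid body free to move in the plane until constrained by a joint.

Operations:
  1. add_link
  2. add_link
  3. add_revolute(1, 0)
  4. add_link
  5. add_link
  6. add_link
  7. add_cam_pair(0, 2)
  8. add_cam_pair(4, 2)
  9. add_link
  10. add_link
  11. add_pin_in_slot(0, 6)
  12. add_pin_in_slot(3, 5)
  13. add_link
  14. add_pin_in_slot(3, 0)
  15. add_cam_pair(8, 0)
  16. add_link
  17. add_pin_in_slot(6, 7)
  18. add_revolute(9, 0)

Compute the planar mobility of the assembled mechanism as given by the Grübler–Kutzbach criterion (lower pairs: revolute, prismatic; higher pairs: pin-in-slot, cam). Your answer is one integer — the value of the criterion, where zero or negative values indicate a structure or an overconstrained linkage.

ground; <1,0,0>
#1 <2,0,0>
#2 <3,0,0>
R:1↔0 J1 <3,1,0>
#3 <4,1,0>
#4 <5,1,0>
#5 <6,1,0>
C:0↔2 J2 <6,1,1>
C:4↔2 J2 <6,1,2>
#6 <7,1,2>
#7 <8,1,2>
PS:0↔6 J2 <8,1,3>
PS:3↔5 J2 <8,1,4>
#8 <9,1,4>
PS:3↔0 J2 <9,1,5>
C:8↔0 J2 <9,1,6>
#9 <10,1,6>
PS:6↔7 J2 <10,1,7>
R:9↔0 J1 <10,2,7>
3×9 − 2×2 − 1×7 = 16

M = 16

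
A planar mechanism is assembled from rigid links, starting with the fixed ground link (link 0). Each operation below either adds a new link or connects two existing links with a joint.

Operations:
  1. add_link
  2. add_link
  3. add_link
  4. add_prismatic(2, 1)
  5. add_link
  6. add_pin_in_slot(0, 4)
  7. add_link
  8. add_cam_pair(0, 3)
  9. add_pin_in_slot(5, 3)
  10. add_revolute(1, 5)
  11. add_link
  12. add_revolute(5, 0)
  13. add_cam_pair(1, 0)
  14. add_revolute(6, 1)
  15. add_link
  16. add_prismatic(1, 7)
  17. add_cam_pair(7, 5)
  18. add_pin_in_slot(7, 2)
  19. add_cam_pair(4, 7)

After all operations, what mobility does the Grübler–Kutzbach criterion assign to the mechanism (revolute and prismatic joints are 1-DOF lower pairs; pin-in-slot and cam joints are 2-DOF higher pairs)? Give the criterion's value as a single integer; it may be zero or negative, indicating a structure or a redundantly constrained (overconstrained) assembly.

M = 4

[1;0;0] (link 0 is ground)
L+ [2;0;0]
L+ [3;0;0]
L+ [4;0;0]
P(2,1)∈J1 [4;1;0]
L+ [5;1;0]
PS(0,4)∈J2 [5;1;1]
L+ [6;1;1]
C(0,3)∈J2 [6;1;2]
PS(5,3)∈J2 [6;1;3]
R(1,5)∈J1 [6;2;3]
L+ [7;2;3]
R(5,0)∈J1 [7;3;3]
C(1,0)∈J2 [7;3;4]
R(6,1)∈J1 [7;4;4]
L+ [8;4;4]
P(1,7)∈J1 [8;5;4]
C(7,5)∈J2 [8;5;5]
PS(7,2)∈J2 [8;5;6]
C(4,7)∈J2 [8;5;7]
mobility = 21 − 10 − 7 = 4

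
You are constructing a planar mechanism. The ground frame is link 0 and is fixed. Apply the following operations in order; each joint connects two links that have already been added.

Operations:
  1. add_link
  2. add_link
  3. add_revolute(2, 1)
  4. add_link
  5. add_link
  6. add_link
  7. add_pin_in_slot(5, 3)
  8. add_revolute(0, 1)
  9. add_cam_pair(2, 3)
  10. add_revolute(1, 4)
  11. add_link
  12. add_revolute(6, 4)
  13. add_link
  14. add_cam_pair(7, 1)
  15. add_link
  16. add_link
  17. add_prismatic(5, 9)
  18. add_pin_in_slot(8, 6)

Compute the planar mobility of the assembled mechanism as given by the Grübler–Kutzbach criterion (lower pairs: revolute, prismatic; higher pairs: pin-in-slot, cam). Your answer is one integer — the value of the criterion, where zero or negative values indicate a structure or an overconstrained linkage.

M = 13

[1;0;0] (link 0 is ground)
L+ [2;0;0]
L+ [3;0;0]
R(2,1)∈J1 [3;1;0]
L+ [4;1;0]
L+ [5;1;0]
L+ [6;1;0]
PS(5,3)∈J2 [6;1;1]
R(0,1)∈J1 [6;2;1]
C(2,3)∈J2 [6;2;2]
R(1,4)∈J1 [6;3;2]
L+ [7;3;2]
R(6,4)∈J1 [7;4;2]
L+ [8;4;2]
C(7,1)∈J2 [8;4;3]
L+ [9;4;3]
L+ [10;4;3]
P(5,9)∈J1 [10;5;3]
PS(8,6)∈J2 [10;5;4]
mobility = 27 − 10 − 4 = 13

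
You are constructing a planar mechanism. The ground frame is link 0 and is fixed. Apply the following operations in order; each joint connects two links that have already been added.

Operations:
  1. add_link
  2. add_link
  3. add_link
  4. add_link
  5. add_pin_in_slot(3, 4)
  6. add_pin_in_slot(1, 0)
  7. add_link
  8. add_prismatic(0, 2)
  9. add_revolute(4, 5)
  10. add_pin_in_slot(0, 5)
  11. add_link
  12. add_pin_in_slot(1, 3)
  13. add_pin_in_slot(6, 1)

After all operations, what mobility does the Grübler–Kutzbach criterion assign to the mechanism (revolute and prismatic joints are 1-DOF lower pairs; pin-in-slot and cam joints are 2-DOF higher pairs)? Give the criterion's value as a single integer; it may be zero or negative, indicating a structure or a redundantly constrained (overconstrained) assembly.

(L,J1,J2)=(1,0,0); link0 fixed
link1: (2,0,0)
link2: (3,0,0)
link3: (4,0,0)
link4: (5,0,0)
PS 3-4 [J2]: (5,0,1)
PS 1-0 [J2]: (5,0,2)
link5: (6,0,2)
P 0-2 [J1]: (6,1,2)
R 4-5 [J1]: (6,2,2)
PS 0-5 [J2]: (6,2,3)
link6: (7,2,3)
PS 1-3 [J2]: (7,2,4)
PS 6-1 [J2]: (7,2,5)
Grübler: 3·6 − 2·2 − 5 = 9

M = 9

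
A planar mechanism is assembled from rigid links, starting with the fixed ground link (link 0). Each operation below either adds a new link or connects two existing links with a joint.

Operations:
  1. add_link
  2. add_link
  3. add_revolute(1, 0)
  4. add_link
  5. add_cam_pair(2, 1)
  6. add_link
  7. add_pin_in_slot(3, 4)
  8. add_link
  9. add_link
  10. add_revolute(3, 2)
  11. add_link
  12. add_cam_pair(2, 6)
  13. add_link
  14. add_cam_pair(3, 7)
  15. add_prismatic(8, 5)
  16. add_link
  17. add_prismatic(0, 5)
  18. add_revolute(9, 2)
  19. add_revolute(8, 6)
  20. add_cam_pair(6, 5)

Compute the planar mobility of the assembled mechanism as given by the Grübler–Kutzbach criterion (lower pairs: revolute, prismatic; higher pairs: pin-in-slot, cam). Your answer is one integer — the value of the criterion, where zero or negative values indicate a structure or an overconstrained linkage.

ground; <1,0,0>
#1 <2,0,0>
#2 <3,0,0>
R:1↔0 J1 <3,1,0>
#3 <4,1,0>
C:2↔1 J2 <4,1,1>
#4 <5,1,1>
PS:3↔4 J2 <5,1,2>
#5 <6,1,2>
#6 <7,1,2>
R:3↔2 J1 <7,2,2>
#7 <8,2,2>
C:2↔6 J2 <8,2,3>
#8 <9,2,3>
C:3↔7 J2 <9,2,4>
P:8↔5 J1 <9,3,4>
#9 <10,3,4>
P:0↔5 J1 <10,4,4>
R:9↔2 J1 <10,5,4>
R:8↔6 J1 <10,6,4>
C:6↔5 J2 <10,6,5>
3×9 − 2×6 − 1×5 = 10

M = 10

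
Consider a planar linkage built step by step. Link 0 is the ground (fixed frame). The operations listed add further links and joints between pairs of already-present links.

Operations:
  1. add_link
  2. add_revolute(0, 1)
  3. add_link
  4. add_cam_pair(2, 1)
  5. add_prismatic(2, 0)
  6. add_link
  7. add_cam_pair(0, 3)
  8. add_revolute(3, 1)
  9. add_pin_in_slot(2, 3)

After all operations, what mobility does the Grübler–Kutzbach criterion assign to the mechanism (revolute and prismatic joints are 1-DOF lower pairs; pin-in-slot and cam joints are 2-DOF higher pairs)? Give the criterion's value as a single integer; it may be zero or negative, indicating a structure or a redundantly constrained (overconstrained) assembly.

M = 0

[1;0;0] (link 0 is ground)
L+ [2;0;0]
R(0,1)∈J1 [2;1;0]
L+ [3;1;0]
C(2,1)∈J2 [3;1;1]
P(2,0)∈J1 [3;2;1]
L+ [4;2;1]
C(0,3)∈J2 [4;2;2]
R(3,1)∈J1 [4;3;2]
PS(2,3)∈J2 [4;3;3]
mobility = 9 − 6 − 3 = 0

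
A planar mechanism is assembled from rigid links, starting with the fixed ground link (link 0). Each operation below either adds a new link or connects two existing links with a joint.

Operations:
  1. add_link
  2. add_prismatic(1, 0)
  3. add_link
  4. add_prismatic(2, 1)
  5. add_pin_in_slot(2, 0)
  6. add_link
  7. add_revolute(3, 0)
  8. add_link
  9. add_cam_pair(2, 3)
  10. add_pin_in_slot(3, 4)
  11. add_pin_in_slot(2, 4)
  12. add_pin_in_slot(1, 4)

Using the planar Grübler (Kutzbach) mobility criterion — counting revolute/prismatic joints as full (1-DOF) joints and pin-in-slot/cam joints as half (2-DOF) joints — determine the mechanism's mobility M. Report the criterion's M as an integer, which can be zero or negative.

M = 1

ground; <1,0,0>
#1 <2,0,0>
P:1↔0 J1 <2,1,0>
#2 <3,1,0>
P:2↔1 J1 <3,2,0>
PS:2↔0 J2 <3,2,1>
#3 <4,2,1>
R:3↔0 J1 <4,3,1>
#4 <5,3,1>
C:2↔3 J2 <5,3,2>
PS:3↔4 J2 <5,3,3>
PS:2↔4 J2 <5,3,4>
PS:1↔4 J2 <5,3,5>
3×4 − 2×3 − 1×5 = 1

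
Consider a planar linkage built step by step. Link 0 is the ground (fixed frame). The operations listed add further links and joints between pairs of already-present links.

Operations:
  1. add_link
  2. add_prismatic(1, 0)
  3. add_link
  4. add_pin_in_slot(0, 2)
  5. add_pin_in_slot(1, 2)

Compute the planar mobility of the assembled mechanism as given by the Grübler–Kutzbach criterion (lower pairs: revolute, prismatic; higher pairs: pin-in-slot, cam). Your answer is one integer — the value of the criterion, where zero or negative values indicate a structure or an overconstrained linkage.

M = 2

[1;0;0] (link 0 is ground)
L+ [2;0;0]
P(1,0)∈J1 [2;1;0]
L+ [3;1;0]
PS(0,2)∈J2 [3;1;1]
PS(1,2)∈J2 [3;1;2]
mobility = 6 − 2 − 2 = 2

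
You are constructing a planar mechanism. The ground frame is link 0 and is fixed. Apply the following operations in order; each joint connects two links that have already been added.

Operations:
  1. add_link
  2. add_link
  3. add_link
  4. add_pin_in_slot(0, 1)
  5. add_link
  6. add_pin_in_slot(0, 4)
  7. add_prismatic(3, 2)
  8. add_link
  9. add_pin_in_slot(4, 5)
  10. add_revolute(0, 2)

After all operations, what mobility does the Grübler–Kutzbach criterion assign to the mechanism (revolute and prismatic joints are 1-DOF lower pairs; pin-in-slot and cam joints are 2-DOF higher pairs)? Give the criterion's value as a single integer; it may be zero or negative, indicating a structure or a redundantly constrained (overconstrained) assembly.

[1;0;0] (link 0 is ground)
L+ [2;0;0]
L+ [3;0;0]
L+ [4;0;0]
PS(0,1)∈J2 [4;0;1]
L+ [5;0;1]
PS(0,4)∈J2 [5;0;2]
P(3,2)∈J1 [5;1;2]
L+ [6;1;2]
PS(4,5)∈J2 [6;1;3]
R(0,2)∈J1 [6;2;3]
mobility = 15 − 4 − 3 = 8

M = 8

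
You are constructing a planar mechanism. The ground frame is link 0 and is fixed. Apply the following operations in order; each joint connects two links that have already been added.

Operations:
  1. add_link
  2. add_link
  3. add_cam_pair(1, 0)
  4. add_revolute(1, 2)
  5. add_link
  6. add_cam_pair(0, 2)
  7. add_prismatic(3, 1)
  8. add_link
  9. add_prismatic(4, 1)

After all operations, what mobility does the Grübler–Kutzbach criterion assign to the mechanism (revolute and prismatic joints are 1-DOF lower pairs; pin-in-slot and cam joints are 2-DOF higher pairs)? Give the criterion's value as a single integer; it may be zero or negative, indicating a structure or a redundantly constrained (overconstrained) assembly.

M = 4

[1;0;0] (link 0 is ground)
L+ [2;0;0]
L+ [3;0;0]
C(1,0)∈J2 [3;0;1]
R(1,2)∈J1 [3;1;1]
L+ [4;1;1]
C(0,2)∈J2 [4;1;2]
P(3,1)∈J1 [4;2;2]
L+ [5;2;2]
P(4,1)∈J1 [5;3;2]
mobility = 12 − 6 − 2 = 4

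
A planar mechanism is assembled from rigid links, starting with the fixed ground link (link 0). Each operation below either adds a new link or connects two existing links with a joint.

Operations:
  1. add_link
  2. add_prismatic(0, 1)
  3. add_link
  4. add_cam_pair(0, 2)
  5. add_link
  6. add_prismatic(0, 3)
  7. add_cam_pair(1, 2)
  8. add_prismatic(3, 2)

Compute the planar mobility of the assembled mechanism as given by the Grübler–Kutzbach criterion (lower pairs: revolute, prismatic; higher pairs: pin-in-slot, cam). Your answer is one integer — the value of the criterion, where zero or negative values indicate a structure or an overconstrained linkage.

M = 1

[1;0;0] (link 0 is ground)
L+ [2;0;0]
P(0,1)∈J1 [2;1;0]
L+ [3;1;0]
C(0,2)∈J2 [3;1;1]
L+ [4;1;1]
P(0,3)∈J1 [4;2;1]
C(1,2)∈J2 [4;2;2]
P(3,2)∈J1 [4;3;2]
mobility = 9 − 6 − 2 = 1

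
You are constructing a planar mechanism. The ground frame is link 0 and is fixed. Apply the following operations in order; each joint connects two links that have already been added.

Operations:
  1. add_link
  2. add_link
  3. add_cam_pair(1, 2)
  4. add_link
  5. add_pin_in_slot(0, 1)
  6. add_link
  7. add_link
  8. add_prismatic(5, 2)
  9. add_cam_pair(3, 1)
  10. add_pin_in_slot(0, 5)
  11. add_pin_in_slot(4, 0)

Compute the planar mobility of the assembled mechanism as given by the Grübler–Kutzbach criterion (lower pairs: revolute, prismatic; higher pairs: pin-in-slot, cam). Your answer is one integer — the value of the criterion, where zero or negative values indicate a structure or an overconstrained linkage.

link 0 = ground. State L|J1|J2 = 1|0|0
+link1  2|0|0
+link2  3|0|0
C(1,2) f=2→J2  3|0|1
+link3  4|0|1
PS(0,1) f=2→J2  4|0|2
+link4  5|0|2
+link5  6|0|2
P(5,2) f=1→J1  6|1|2
C(3,1) f=2→J2  6|1|3
PS(0,5) f=2→J2  6|1|4
PS(4,0) f=2→J2  6|1|5
M = 3(6−1)−2·1−5 = 15−2−5 = 8

M = 8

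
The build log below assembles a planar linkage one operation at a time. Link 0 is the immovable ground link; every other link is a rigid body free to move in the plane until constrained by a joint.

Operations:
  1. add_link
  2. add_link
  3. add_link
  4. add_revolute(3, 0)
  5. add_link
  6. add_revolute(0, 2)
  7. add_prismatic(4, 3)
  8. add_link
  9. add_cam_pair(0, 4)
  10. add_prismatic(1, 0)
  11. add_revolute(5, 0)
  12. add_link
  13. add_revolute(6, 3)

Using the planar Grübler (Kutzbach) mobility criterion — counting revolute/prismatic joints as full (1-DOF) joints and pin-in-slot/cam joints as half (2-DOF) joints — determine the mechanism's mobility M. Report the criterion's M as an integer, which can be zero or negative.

L=1 J1=0 J2=0
add link → L=2 J1=0 J2=0
add link → L=3 J1=0 J2=0
add link → L=4 J1=0 J2=0
R@3,0 dof=1 J1 → L=4 J1=1 J2=0
add link → L=5 J1=1 J2=0
R@0,2 dof=1 J1 → L=5 J1=2 J2=0
P@4,3 dof=1 J1 → L=5 J1=3 J2=0
add link → L=6 J1=3 J2=0
C@0,4 dof=2 J2 → L=6 J1=3 J2=1
P@1,0 dof=1 J1 → L=6 J1=4 J2=1
R@5,0 dof=1 J1 → L=6 J1=5 J2=1
add link → L=7 J1=5 J2=1
R@6,3 dof=1 J1 → L=7 J1=6 J2=1
M=3(L−1)−2J1−J2=3·6−2·6−1=5

M = 5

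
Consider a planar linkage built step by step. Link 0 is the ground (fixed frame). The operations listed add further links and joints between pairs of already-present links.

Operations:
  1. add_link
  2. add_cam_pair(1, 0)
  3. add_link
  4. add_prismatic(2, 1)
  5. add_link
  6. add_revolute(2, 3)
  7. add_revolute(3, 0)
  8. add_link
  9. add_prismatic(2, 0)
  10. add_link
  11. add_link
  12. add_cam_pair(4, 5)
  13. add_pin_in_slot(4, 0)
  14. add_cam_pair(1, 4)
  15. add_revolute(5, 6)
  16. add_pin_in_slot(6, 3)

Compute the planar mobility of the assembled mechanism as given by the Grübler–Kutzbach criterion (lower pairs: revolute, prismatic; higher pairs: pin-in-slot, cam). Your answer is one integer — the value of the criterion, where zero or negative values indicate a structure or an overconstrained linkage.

M = 3

L=1 J1=0 J2=0
add link → L=2 J1=0 J2=0
C@1,0 dof=2 J2 → L=2 J1=0 J2=1
add link → L=3 J1=0 J2=1
P@2,1 dof=1 J1 → L=3 J1=1 J2=1
add link → L=4 J1=1 J2=1
R@2,3 dof=1 J1 → L=4 J1=2 J2=1
R@3,0 dof=1 J1 → L=4 J1=3 J2=1
add link → L=5 J1=3 J2=1
P@2,0 dof=1 J1 → L=5 J1=4 J2=1
add link → L=6 J1=4 J2=1
add link → L=7 J1=4 J2=1
C@4,5 dof=2 J2 → L=7 J1=4 J2=2
PS@4,0 dof=2 J2 → L=7 J1=4 J2=3
C@1,4 dof=2 J2 → L=7 J1=4 J2=4
R@5,6 dof=1 J1 → L=7 J1=5 J2=4
PS@6,3 dof=2 J2 → L=7 J1=5 J2=5
M=3(L−1)−2J1−J2=3·6−2·5−5=3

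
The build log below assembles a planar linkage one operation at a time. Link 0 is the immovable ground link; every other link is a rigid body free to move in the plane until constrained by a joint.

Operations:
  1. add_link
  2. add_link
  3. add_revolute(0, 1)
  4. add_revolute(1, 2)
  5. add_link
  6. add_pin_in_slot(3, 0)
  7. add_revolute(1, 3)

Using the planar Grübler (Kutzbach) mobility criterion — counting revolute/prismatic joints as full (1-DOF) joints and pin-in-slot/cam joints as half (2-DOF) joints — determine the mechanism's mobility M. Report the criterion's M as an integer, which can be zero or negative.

link 0 = ground. State L|J1|J2 = 1|0|0
+link1  2|0|0
+link2  3|0|0
R(0,1) f=1→J1  3|1|0
R(1,2) f=1→J1  3|2|0
+link3  4|2|0
PS(3,0) f=2→J2  4|2|1
R(1,3) f=1→J1  4|3|1
M = 3(4−1)−2·3−1 = 9−6−1 = 2

M = 2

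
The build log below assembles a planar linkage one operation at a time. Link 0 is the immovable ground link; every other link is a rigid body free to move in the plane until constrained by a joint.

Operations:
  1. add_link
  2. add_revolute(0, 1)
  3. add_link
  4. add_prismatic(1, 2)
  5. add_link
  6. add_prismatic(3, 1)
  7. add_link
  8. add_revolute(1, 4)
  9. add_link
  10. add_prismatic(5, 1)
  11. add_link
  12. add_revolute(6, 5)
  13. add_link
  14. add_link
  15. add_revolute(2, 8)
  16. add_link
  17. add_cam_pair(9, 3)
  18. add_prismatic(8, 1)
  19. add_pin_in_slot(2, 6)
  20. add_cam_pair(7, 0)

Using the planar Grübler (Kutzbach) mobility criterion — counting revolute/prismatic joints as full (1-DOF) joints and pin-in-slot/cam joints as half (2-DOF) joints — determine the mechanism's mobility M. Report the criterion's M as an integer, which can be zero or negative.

link 0 = ground. State L|J1|J2 = 1|0|0
+link1  2|0|0
R(0,1) f=1→J1  2|1|0
+link2  3|1|0
P(1,2) f=1→J1  3|2|0
+link3  4|2|0
P(3,1) f=1→J1  4|3|0
+link4  5|3|0
R(1,4) f=1→J1  5|4|0
+link5  6|4|0
P(5,1) f=1→J1  6|5|0
+link6  7|5|0
R(6,5) f=1→J1  7|6|0
+link7  8|6|0
+link8  9|6|0
R(2,8) f=1→J1  9|7|0
+link9  10|7|0
C(9,3) f=2→J2  10|7|1
P(8,1) f=1→J1  10|8|1
PS(2,6) f=2→J2  10|8|2
C(7,0) f=2→J2  10|8|3
M = 3(10−1)−2·8−3 = 27−16−3 = 8

M = 8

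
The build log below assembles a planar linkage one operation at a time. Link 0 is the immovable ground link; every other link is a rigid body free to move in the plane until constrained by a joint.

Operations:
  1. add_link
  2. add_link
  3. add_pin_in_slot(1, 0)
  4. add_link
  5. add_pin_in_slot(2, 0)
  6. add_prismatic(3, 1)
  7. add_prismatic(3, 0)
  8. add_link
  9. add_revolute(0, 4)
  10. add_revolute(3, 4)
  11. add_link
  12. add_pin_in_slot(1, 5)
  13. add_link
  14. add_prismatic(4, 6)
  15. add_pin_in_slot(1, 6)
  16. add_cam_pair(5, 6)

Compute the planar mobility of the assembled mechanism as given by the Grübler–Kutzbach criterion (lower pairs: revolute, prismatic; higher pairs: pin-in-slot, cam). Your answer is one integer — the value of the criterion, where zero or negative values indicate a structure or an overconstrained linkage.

M = 3

L=1 J1=0 J2=0
add link → L=2 J1=0 J2=0
add link → L=3 J1=0 J2=0
PS@1,0 dof=2 J2 → L=3 J1=0 J2=1
add link → L=4 J1=0 J2=1
PS@2,0 dof=2 J2 → L=4 J1=0 J2=2
P@3,1 dof=1 J1 → L=4 J1=1 J2=2
P@3,0 dof=1 J1 → L=4 J1=2 J2=2
add link → L=5 J1=2 J2=2
R@0,4 dof=1 J1 → L=5 J1=3 J2=2
R@3,4 dof=1 J1 → L=5 J1=4 J2=2
add link → L=6 J1=4 J2=2
PS@1,5 dof=2 J2 → L=6 J1=4 J2=3
add link → L=7 J1=4 J2=3
P@4,6 dof=1 J1 → L=7 J1=5 J2=3
PS@1,6 dof=2 J2 → L=7 J1=5 J2=4
C@5,6 dof=2 J2 → L=7 J1=5 J2=5
M=3(L−1)−2J1−J2=3·6−2·5−5=3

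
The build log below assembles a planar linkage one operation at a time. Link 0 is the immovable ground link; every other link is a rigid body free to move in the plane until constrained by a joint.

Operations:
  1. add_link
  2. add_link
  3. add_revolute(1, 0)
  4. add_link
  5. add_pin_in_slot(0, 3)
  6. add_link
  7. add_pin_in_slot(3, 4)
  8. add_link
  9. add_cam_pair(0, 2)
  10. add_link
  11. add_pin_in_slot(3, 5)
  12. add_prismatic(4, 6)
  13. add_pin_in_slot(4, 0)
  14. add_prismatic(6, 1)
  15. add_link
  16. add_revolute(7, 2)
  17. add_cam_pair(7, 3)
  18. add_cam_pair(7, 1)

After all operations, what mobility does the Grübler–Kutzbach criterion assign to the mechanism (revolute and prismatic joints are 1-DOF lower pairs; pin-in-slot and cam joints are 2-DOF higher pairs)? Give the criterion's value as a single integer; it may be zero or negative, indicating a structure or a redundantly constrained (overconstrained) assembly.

M = 6

ground; <1,0,0>
#1 <2,0,0>
#2 <3,0,0>
R:1↔0 J1 <3,1,0>
#3 <4,1,0>
PS:0↔3 J2 <4,1,1>
#4 <5,1,1>
PS:3↔4 J2 <5,1,2>
#5 <6,1,2>
C:0↔2 J2 <6,1,3>
#6 <7,1,3>
PS:3↔5 J2 <7,1,4>
P:4↔6 J1 <7,2,4>
PS:4↔0 J2 <7,2,5>
P:6↔1 J1 <7,3,5>
#7 <8,3,5>
R:7↔2 J1 <8,4,5>
C:7↔3 J2 <8,4,6>
C:7↔1 J2 <8,4,7>
3×7 − 2×4 − 1×7 = 6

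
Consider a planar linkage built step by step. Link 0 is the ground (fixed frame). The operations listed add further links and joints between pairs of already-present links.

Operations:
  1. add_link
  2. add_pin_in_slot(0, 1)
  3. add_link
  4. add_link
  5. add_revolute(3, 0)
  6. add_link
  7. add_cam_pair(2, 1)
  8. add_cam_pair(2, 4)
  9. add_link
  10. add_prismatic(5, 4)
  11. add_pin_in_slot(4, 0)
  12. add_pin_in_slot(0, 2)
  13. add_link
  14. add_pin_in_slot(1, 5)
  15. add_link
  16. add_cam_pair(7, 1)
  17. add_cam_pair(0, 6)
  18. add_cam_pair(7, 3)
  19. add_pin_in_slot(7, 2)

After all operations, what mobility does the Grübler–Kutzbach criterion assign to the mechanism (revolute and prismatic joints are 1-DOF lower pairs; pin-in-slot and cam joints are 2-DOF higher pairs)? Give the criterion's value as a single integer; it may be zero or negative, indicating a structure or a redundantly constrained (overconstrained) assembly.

M = 7

(L,J1,J2)=(1,0,0); link0 fixed
link1: (2,0,0)
PS 0-1 [J2]: (2,0,1)
link2: (3,0,1)
link3: (4,0,1)
R 3-0 [J1]: (4,1,1)
link4: (5,1,1)
C 2-1 [J2]: (5,1,2)
C 2-4 [J2]: (5,1,3)
link5: (6,1,3)
P 5-4 [J1]: (6,2,3)
PS 4-0 [J2]: (6,2,4)
PS 0-2 [J2]: (6,2,5)
link6: (7,2,5)
PS 1-5 [J2]: (7,2,6)
link7: (8,2,6)
C 7-1 [J2]: (8,2,7)
C 0-6 [J2]: (8,2,8)
C 7-3 [J2]: (8,2,9)
PS 7-2 [J2]: (8,2,10)
Grübler: 3·7 − 2·2 − 10 = 7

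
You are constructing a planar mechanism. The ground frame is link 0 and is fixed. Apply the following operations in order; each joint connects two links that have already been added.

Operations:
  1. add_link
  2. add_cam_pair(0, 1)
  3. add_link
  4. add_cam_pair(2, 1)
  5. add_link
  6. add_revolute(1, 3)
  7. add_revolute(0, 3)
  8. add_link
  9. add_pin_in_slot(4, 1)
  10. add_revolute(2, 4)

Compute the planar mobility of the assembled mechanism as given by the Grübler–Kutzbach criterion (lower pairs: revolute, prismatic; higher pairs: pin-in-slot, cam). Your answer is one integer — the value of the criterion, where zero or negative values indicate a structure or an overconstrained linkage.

M = 3

[1;0;0] (link 0 is ground)
L+ [2;0;0]
C(0,1)∈J2 [2;0;1]
L+ [3;0;1]
C(2,1)∈J2 [3;0;2]
L+ [4;0;2]
R(1,3)∈J1 [4;1;2]
R(0,3)∈J1 [4;2;2]
L+ [5;2;2]
PS(4,1)∈J2 [5;2;3]
R(2,4)∈J1 [5;3;3]
mobility = 12 − 6 − 3 = 3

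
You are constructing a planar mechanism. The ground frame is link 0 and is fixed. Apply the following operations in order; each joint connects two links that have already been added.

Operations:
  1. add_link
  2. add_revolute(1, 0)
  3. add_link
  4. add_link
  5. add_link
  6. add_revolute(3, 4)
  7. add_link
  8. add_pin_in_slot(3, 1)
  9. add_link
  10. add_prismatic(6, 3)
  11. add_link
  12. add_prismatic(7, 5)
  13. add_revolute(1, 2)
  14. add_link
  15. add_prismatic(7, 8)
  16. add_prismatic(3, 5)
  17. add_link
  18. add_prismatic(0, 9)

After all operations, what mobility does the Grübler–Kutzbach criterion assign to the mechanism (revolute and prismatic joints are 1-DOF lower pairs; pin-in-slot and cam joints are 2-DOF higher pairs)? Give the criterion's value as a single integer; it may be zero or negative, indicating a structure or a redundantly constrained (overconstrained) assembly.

(L,J1,J2)=(1,0,0); link0 fixed
link1: (2,0,0)
R 1-0 [J1]: (2,1,0)
link2: (3,1,0)
link3: (4,1,0)
link4: (5,1,0)
R 3-4 [J1]: (5,2,0)
link5: (6,2,0)
PS 3-1 [J2]: (6,2,1)
link6: (7,2,1)
P 6-3 [J1]: (7,3,1)
link7: (8,3,1)
P 7-5 [J1]: (8,4,1)
R 1-2 [J1]: (8,5,1)
link8: (9,5,1)
P 7-8 [J1]: (9,6,1)
P 3-5 [J1]: (9,7,1)
link9: (10,7,1)
P 0-9 [J1]: (10,8,1)
Grübler: 3·9 − 2·8 − 1 = 10

M = 10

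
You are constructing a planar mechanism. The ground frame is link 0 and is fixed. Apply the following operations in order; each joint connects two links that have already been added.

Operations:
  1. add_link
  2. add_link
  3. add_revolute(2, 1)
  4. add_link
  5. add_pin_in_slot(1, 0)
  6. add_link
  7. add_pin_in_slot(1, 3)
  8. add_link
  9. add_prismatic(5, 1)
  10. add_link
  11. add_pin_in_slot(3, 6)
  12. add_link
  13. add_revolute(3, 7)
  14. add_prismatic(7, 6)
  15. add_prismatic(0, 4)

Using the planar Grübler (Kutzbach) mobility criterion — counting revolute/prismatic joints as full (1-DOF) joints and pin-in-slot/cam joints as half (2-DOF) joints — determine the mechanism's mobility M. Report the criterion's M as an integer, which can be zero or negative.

L=1 J1=0 J2=0
add link → L=2 J1=0 J2=0
add link → L=3 J1=0 J2=0
R@2,1 dof=1 J1 → L=3 J1=1 J2=0
add link → L=4 J1=1 J2=0
PS@1,0 dof=2 J2 → L=4 J1=1 J2=1
add link → L=5 J1=1 J2=1
PS@1,3 dof=2 J2 → L=5 J1=1 J2=2
add link → L=6 J1=1 J2=2
P@5,1 dof=1 J1 → L=6 J1=2 J2=2
add link → L=7 J1=2 J2=2
PS@3,6 dof=2 J2 → L=7 J1=2 J2=3
add link → L=8 J1=2 J2=3
R@3,7 dof=1 J1 → L=8 J1=3 J2=3
P@7,6 dof=1 J1 → L=8 J1=4 J2=3
P@0,4 dof=1 J1 → L=8 J1=5 J2=3
M=3(L−1)−2J1−J2=3·7−2·5−3=8

M = 8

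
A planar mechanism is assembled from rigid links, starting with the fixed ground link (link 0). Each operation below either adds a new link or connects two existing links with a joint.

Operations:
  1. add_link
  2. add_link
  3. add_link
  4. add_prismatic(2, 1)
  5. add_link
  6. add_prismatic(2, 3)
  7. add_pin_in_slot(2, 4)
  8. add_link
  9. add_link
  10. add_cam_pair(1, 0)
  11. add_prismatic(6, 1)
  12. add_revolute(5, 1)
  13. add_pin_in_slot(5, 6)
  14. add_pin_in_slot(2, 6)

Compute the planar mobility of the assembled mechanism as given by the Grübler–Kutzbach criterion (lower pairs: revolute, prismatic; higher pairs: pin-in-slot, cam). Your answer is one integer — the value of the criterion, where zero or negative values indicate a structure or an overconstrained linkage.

(L,J1,J2)=(1,0,0); link0 fixed
link1: (2,0,0)
link2: (3,0,0)
link3: (4,0,0)
P 2-1 [J1]: (4,1,0)
link4: (5,1,0)
P 2-3 [J1]: (5,2,0)
PS 2-4 [J2]: (5,2,1)
link5: (6,2,1)
link6: (7,2,1)
C 1-0 [J2]: (7,2,2)
P 6-1 [J1]: (7,3,2)
R 5-1 [J1]: (7,4,2)
PS 5-6 [J2]: (7,4,3)
PS 2-6 [J2]: (7,4,4)
Grübler: 3·6 − 2·4 − 4 = 6

M = 6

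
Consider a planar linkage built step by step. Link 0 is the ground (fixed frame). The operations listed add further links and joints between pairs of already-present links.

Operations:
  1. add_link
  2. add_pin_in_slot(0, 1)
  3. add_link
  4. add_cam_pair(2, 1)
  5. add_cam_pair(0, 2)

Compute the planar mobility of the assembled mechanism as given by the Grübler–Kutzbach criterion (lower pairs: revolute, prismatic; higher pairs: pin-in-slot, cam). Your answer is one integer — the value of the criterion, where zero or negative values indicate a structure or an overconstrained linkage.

ground; <1,0,0>
#1 <2,0,0>
PS:0↔1 J2 <2,0,1>
#2 <3,0,1>
C:2↔1 J2 <3,0,2>
C:0↔2 J2 <3,0,3>
3×2 − 2×0 − 1×3 = 3

M = 3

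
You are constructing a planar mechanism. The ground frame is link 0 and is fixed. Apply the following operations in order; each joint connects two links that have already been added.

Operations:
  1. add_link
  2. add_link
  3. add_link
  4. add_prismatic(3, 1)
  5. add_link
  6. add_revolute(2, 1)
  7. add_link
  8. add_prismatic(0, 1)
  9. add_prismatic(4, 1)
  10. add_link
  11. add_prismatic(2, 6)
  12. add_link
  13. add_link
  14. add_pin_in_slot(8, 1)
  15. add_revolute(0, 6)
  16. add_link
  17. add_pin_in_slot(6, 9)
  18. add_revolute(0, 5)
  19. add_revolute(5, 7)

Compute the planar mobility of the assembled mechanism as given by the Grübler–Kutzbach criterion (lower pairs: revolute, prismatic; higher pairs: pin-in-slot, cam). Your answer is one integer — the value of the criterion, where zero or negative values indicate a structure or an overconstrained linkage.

M = 9

ground; <1,0,0>
#1 <2,0,0>
#2 <3,0,0>
#3 <4,0,0>
P:3↔1 J1 <4,1,0>
#4 <5,1,0>
R:2↔1 J1 <5,2,0>
#5 <6,2,0>
P:0↔1 J1 <6,3,0>
P:4↔1 J1 <6,4,0>
#6 <7,4,0>
P:2↔6 J1 <7,5,0>
#7 <8,5,0>
#8 <9,5,0>
PS:8↔1 J2 <9,5,1>
R:0↔6 J1 <9,6,1>
#9 <10,6,1>
PS:6↔9 J2 <10,6,2>
R:0↔5 J1 <10,7,2>
R:5↔7 J1 <10,8,2>
3×9 − 2×8 − 1×2 = 9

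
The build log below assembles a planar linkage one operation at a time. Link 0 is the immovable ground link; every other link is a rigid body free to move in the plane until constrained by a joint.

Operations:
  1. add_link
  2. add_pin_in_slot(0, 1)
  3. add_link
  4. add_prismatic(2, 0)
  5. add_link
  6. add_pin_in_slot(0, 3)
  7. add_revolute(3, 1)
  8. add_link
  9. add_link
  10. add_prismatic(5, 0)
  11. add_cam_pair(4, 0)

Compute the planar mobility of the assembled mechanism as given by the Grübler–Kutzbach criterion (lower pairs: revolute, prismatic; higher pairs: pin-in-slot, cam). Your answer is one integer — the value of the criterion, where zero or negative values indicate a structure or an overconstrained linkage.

ground; <1,0,0>
#1 <2,0,0>
PS:0↔1 J2 <2,0,1>
#2 <3,0,1>
P:2↔0 J1 <3,1,1>
#3 <4,1,1>
PS:0↔3 J2 <4,1,2>
R:3↔1 J1 <4,2,2>
#4 <5,2,2>
#5 <6,2,2>
P:5↔0 J1 <6,3,2>
C:4↔0 J2 <6,3,3>
3×5 − 2×3 − 1×3 = 6

M = 6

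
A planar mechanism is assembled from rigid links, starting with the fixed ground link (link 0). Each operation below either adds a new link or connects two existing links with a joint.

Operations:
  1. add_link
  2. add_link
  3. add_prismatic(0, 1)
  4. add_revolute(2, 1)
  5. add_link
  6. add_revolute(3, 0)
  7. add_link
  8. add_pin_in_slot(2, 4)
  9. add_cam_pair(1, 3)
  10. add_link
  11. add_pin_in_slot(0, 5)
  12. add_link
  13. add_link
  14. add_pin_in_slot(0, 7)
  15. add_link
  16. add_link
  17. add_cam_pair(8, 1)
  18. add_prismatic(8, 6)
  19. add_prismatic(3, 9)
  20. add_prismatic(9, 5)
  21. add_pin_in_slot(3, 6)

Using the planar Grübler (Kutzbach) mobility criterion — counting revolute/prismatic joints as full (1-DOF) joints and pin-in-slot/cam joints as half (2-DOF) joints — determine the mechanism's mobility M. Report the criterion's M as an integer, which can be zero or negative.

M = 9

L=1 J1=0 J2=0
add link → L=2 J1=0 J2=0
add link → L=3 J1=0 J2=0
P@0,1 dof=1 J1 → L=3 J1=1 J2=0
R@2,1 dof=1 J1 → L=3 J1=2 J2=0
add link → L=4 J1=2 J2=0
R@3,0 dof=1 J1 → L=4 J1=3 J2=0
add link → L=5 J1=3 J2=0
PS@2,4 dof=2 J2 → L=5 J1=3 J2=1
C@1,3 dof=2 J2 → L=5 J1=3 J2=2
add link → L=6 J1=3 J2=2
PS@0,5 dof=2 J2 → L=6 J1=3 J2=3
add link → L=7 J1=3 J2=3
add link → L=8 J1=3 J2=3
PS@0,7 dof=2 J2 → L=8 J1=3 J2=4
add link → L=9 J1=3 J2=4
add link → L=10 J1=3 J2=4
C@8,1 dof=2 J2 → L=10 J1=3 J2=5
P@8,6 dof=1 J1 → L=10 J1=4 J2=5
P@3,9 dof=1 J1 → L=10 J1=5 J2=5
P@9,5 dof=1 J1 → L=10 J1=6 J2=5
PS@3,6 dof=2 J2 → L=10 J1=6 J2=6
M=3(L−1)−2J1−J2=3·9−2·6−6=9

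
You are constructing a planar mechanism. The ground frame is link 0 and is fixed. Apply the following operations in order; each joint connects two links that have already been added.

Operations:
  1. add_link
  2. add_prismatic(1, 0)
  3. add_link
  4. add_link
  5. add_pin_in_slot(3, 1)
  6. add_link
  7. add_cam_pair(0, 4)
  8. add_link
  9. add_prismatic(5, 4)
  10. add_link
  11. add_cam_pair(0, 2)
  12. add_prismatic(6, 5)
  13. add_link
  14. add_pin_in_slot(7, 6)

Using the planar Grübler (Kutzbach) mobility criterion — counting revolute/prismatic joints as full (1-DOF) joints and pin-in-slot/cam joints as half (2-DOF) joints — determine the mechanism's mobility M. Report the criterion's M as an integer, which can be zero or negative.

M = 11

(L,J1,J2)=(1,0,0); link0 fixed
link1: (2,0,0)
P 1-0 [J1]: (2,1,0)
link2: (3,1,0)
link3: (4,1,0)
PS 3-1 [J2]: (4,1,1)
link4: (5,1,1)
C 0-4 [J2]: (5,1,2)
link5: (6,1,2)
P 5-4 [J1]: (6,2,2)
link6: (7,2,2)
C 0-2 [J2]: (7,2,3)
P 6-5 [J1]: (7,3,3)
link7: (8,3,3)
PS 7-6 [J2]: (8,3,4)
Grübler: 3·7 − 2·3 − 4 = 11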